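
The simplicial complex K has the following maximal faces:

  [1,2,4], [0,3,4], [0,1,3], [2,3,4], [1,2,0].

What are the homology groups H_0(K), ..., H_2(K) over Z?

H_0 = Z,  H_1 = Z,  H_2 = 0.

Fix the vertex order 0 < 1 < 2 < 3 < 4 and write every simplex with vertices in increasing order. Then dim K = 2 and the simplices of K are:

  0-simplices (5): [0], [1], [2], [3], [4]
  1-simplices (10): [0,1], [0,2], [0,3], [0,4], [1,2], [1,3], [1,4], [2,3], [2,4], [3,4]
  2-simplices (5): [0,1,2], [0,1,3], [0,3,4], [1,2,4], [2,3,4]

so the chain groups are C_0 ≅ Z^5, C_1 ≅ Z^10, C_2 ≅ Z^5.

Boundary ∂_1: C_1 → C_0 maps an edge to its endpoints' difference, ∂[p,q] = q − p. For instance
  ∂[2,3] = [3] − [2].
The 5×10 boundary matrix has rank 4 and Smith normal form diag(1,1,1,1).

∂_2: C_2 → C_1 acts by ∂[p,q,r] = [q,r] − [p,r] + [p,q]. For instance
  ∂[2,3,4] = [3,4] − [2,4] + [2,3],
  ∂[1,2,4] = [2,4] − [1,4] + [1,2].
As a 10×5 matrix over Z this has rank 5, with invariant factors (1,1,1,1,1).

From H_k ≅ ker(∂_k) / im(∂_{k+1}) we obtain:

  H_0: rank C_0 − rank ∂_1 = 5 − 4 = 1, and the invariant factors of ∂_1 are all 1, so H_0 = Z.
  H_1: rank ker ∂_1 − rank ∂_2 = (10 − 4) − 5 = 1, and the invariant factors of ∂_2 are all 1, so H_1 = Z.
  H_2: rank ker ∂_2 − rank ∂_3 = (5 − 5) − 0 = 0, and there is no ∂_3, so H_2 = 0.

As a check, the Euler characteristic is 5 − 10 + 5 = 0, which agrees with 1 − 1 + 0 = 0.
(K is a triangulation of the Möbius band.)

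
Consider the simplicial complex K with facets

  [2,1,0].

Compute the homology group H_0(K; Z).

Take the total order 0 < 1 < 2 on the vertex set. Then K (dimension 2) consists of the simplices:

  0-simplices (3): [0], [1], [2]
  1-simplices (3): [0,1], [0,2], [1,2]
  2-simplices (1): [0,1,2]

Hence C_0 ≅ Z^3, C_1 ≅ Z^3, C_2 ≅ Z^1.

∂_1: C_1 → C_0 maps an edge to its endpoints' difference, ∂[p,q] = q − p.
This gives a 3×3 integer matrix of rank 2; reducing to Smith normal form yields diagonal entries (1,1).

The boundary map ∂_2: C_2 → C_1 acts by ∂[p,q,r] = [q,r] − [p,r] + [p,q]. For instance
  ∂[0,1,2] = [1,2] − [0,2] + [0,1].
This gives a 3×1 integer matrix of rank 1; reducing to Smith normal form yields diagonal entries (1).

Computing H_k = (kernel of ∂_k) / (image of ∂_{k+1}):

  H_0: rank C_0 − rank ∂_1 = 3 − 2 = 1, and the invariant factors of ∂_1 are all 1, so H_0 = Z.

H_0 = Z.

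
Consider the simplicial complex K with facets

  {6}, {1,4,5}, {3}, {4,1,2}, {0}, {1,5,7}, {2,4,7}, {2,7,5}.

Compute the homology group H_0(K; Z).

H_0 = Z^4.

Fix the vertex order 0 < 1 < 2 < 3 < 4 < 5 < 6 < 7 and write every simplex with vertices in increasing order. Then dim K = 2 and the simplices of K are:

  0-simplices (8): [0], [1], [2], [3], [4], [5], [6], [7]
  1-simplices (10): [1,2], [1,4], [1,5], [1,7], [2,4], [2,5], [2,7], [4,5], [4,7], [5,7]
  2-simplices (5): [1,2,4], [1,4,5], [1,5,7], [2,4,7], [2,5,7]

Hence C_0 ≅ Z^8, C_1 ≅ Z^10, C_2 ≅ Z^5.

The boundary map ∂_1: C_1 → C_0 is given by ∂[p,q] = [q] − [p].
The 8×10 boundary matrix has rank 4 and Smith normal form diag(1,1,1,1).

Boundary ∂_2: C_2 → C_1 maps a triangle to the signed sum of its edges. For instance
  ∂[1,4,5] = [4,5] − [1,5] + [1,4],
  ∂[1,5,7] = [5,7] − [1,7] + [1,5].
The resulting 10×5 matrix has rank 5, and its Smith normal form has invariant factors (1,1,1,1,1).

Now H_k = ker ∂_k / im ∂_{k+1}, so:

  H_0: rank C_0 − rank ∂_1 = 8 − 4 = 4, and the invariant factors of ∂_1 are all 1, so H_0 = Z^4.

(K is a triangulation of the disjoint union of a set of 3 points and the Möbius band.)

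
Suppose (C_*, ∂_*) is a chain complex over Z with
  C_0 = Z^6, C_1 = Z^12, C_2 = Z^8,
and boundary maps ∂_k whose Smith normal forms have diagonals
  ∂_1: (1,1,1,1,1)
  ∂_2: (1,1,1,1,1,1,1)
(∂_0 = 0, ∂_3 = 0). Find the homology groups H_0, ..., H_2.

H_0: b_0 = 6 − 0 − 5 = 1; torsion from ∂_1 factors > 1: none. So H_0 ≅ Z.
H_1: b_1 = 12 − 5 − 7 = 0; torsion from ∂_2 factors > 1: none. So H_1 ≅ 0.
H_2: b_2 = 8 − 7 − 0 = 1; torsion from ∂_3 factors > 1: none. So H_2 ≅ Z.

H_0 ≅ Z,  H_1 = 0,  H_2 ≅ Z.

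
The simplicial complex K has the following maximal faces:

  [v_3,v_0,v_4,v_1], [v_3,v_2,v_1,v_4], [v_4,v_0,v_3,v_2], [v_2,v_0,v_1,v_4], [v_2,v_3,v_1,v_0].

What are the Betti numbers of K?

We work with the vertex ordering v_0 < v_1 < v_2 < v_3 < v_4. The simplices of K, each written with vertices in increasing order, are:

  0-simplices (5): [v_0], [v_1], [v_2], [v_3], [v_4]
  1-simplices (10): [v_0,v_1], [v_0,v_2], [v_0,v_3], [v_0,v_4], [v_1,v_2], [v_1,v_3], [v_1,v_4], [v_2,v_3], [v_2,v_4], [v_3,v_4]
  2-simplices (10): [v_0,v_1,v_2], [v_0,v_1,v_3], [v_0,v_1,v_4], [v_0,v_2,v_3], [v_0,v_2,v_4], [v_0,v_3,v_4], [v_1,v_2,v_3], [v_1,v_2,v_4], [v_1,v_3,v_4], [v_2,v_3,v_4]
  3-simplices (5): [v_0,v_1,v_2,v_3], [v_0,v_1,v_2,v_4], [v_0,v_1,v_3,v_4], [v_0,v_2,v_3,v_4], [v_1,v_2,v_3,v_4]

giving chain groups C_0 ≅ Z^5, C_1 ≅ Z^10, C_2 ≅ Z^10, C_3 ≅ Z^5.

∂_1: C_1 → C_0 sends each edge [p,q] (with p < q) to q − p.
As a 5×10 matrix over Z this has rank 4, with invariant factors (1,1,1,1).

Boundary ∂_2: C_2 → C_1 maps a triangle to the signed sum of its edges. For instance
  ∂[v_1,v_2,v_3] = [v_2,v_3] − [v_1,v_3] + [v_1,v_2],
  ∂[v_0,v_1,v_4] = [v_1,v_4] − [v_0,v_4] + [v_0,v_1].
The resulting 10×10 matrix has rank 6, and its Smith normal form has invariant factors (1,1,1,1,1,1).

Boundary ∂_3: C_3 → C_2 sends each 3-simplex σ to the alternating sum Σ_i (−1)^i (σ with its i-th vertex removed). For instance
  ∂[v_0,v_1,v_2,v_3] = [v_1,v_2,v_3] − [v_0,v_2,v_3] + [v_0,v_1,v_3] − [v_0,v_1,v_2],
  ∂[v_0,v_1,v_3,v_4] = [v_1,v_3,v_4] − [v_0,v_3,v_4] + [v_0,v_1,v_4] − [v_0,v_1,v_3].
The resulting 10×5 matrix has rank 4, and its Smith normal form has invariant factors (1,1,1,1).

From H_k ≅ ker(∂_k) / im(∂_{k+1}) we obtain:

  H_0: rank C_0 − rank ∂_1 = 5 − 4 = 1, and the invariant factors of ∂_1 are all 1, so H_0 ≅ Z.
  H_1: rank ker ∂_1 − rank ∂_2 = (10 − 4) − 6 = 0, and the invariant factors of ∂_2 are all 1, so H_1 ≅ 0.
  H_2: rank ker ∂_2 − rank ∂_3 = (10 − 6) − 4 = 0, and the invariant factors of ∂_3 are all 1, so H_2 ≅ 0.
  H_3: rank ker ∂_3 − rank ∂_4 = (5 − 4) − 0 = 1, and there is no ∂_4, so H_3 ≅ Z.

As a check, the Euler characteristic is 5 − 10 + 10 − 5 = 0, which agrees with 1 − 0 + 0 − 1 = 0.

Hence the Betti numbers are b_0 = 1, b_1 = 0, b_2 = 0, b_3 = 1.

b_0 = 1, b_1 = 0, b_2 = 0, b_3 = 1.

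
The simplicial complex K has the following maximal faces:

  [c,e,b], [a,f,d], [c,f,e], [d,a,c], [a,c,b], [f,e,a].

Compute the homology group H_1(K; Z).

We work with the vertex ordering a < b < c < d < e < f. The simplices of K, each written with vertices in increasing order, are:

  0-simplices (6): a, b, c, d, e, f
  1-simplices (12): ab, ac, ad, ae, af, bc, be, cd, ce, cf, df, ef
  2-simplices (6): abc, acd, adf, aef, bce, cef

so the chain groups are C_0 ≅ Z^6, C_1 ≅ Z^12, C_2 ≅ Z^6.

∂_1: C_1 → C_0 maps an edge to its endpoints' difference, ∂[p,q] = q − p. For instance
  ∂af = f − a.
The 6×12 boundary matrix has rank 5 and Smith normal form diag(1,1,1,1,1).

Boundary ∂_2: C_2 → C_1 maps a triangle to the signed sum of its edges. For instance
  ∂bce = ce − be + bc,
  ∂abc = bc − ac + ab.
The 12×6 boundary matrix has rank 6 and Smith normal form diag(1,1,1,1,1,1).

From H_k ≅ ker(∂_k) / im(∂_{k+1}) we obtain:

  H_1: rank ker ∂_1 − rank ∂_2 = (12 − 5) − 6 = 1, and the invariant factors of ∂_2 are all 1, so H_1 ≅ Z.

H_1 ≅ Z.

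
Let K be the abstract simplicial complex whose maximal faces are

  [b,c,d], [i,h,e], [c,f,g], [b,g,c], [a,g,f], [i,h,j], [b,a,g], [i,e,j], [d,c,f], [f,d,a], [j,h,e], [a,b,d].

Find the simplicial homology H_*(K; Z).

We work with the vertex ordering a < b < c < d < e < f < g < h < i < j. The simplices of K, each written with vertices in increasing order, are:

  0-simplices (10): a, b, c, d, e, f, g, h, i, j
  1-simplices (18): ab, ad, af, ag, bc, bd, bg, cd, cf, cg, df, eh, ei, ej, fg, hi, hj, ij
  2-simplices (12): abd, abg, adf, afg, bcd, bcg, cdf, cfg, ehi, ehj, eij, hij

so the chain groups are C_0 ≅ Z^10, C_1 ≅ Z^18, C_2 ≅ Z^12.

Boundary ∂_1: C_1 → C_0 maps an edge to its endpoints' difference, ∂[p,q] = q − p. For instance
  ∂df = f − d.
The resulting 10×18 matrix has rank 8, and its Smith normal form has invariant factors (1,1,1,1,1,1,1,1).

The boundary map ∂_2: C_2 → C_1 sends each 2-simplex [p,q,r] to [q,r] − [p,r] + [p,q]. For instance
  ∂abg = bg − ag + ab,
  ∂cdf = df − cf + cd.
The resulting 18×12 matrix has rank 10, and its Smith normal form has invariant factors (1,1,1,1,1,1,1,1,1,1).

Computing H_k = (kernel of ∂_k) / (image of ∂_{k+1}):

  H_0: rank C_0 − rank ∂_1 = 10 − 8 = 2, and the invariant factors of ∂_1 are all 1, so H_0 = Z^2.
  H_1: rank ker ∂_1 − rank ∂_2 = (18 − 8) − 10 = 0, and the invariant factors of ∂_2 are all 1, so H_1 = 0.
  H_2: rank ker ∂_2 − rank ∂_3 = (12 − 10) − 0 = 2, and there is no ∂_3, so H_2 = Z^2.

As a check, the Euler characteristic is 10 − 18 + 12 = 4, which agrees with 2 − 0 + 2 = 4.

H_0 = Z^2,  H_1 = 0,  H_2 = Z^2.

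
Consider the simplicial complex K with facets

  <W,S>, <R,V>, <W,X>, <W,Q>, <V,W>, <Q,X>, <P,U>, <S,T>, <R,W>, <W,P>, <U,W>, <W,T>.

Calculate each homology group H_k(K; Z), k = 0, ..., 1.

H_0 ≅ Z,  H_1 ≅ Z^4.

Fix the vertex order P < Q < R < S < T < U < V < W < X and write every simplex with vertices in increasing order. Then dim K = 1 and the simplices of K are:

  0-simplices (9): P, Q, R, S, T, U, V, W, X
  1-simplices (12): PU, PW, QW, QX, RV, RW, ST, SW, TW, UW, VW, WX

so the chain groups are C_0 ≅ Z^9, C_1 ≅ Z^12.

∂_1: C_1 → C_0 maps an edge to its endpoints' difference, ∂[p,q] = q − p. For instance
  ∂TW = W − T.
As a 9×12 matrix over Z this has rank 8, with invariant factors (1,1,1,1,1,1,1,1).

From H_k ≅ ker(∂_k) / im(∂_{k+1}) we obtain:

  H_0: rank C_0 − rank ∂_1 = 9 − 8 = 1, and the invariant factors of ∂_1 are all 1, so H_0 = Z.
  H_1: rank ker ∂_1 − rank ∂_2 = (12 − 8) − 0 = 4, and there is no ∂_2, so H_1 = Z^4.

As a check, the Euler characteristic is 9 − 12 = -3, which agrees with 1 − 4 = -3.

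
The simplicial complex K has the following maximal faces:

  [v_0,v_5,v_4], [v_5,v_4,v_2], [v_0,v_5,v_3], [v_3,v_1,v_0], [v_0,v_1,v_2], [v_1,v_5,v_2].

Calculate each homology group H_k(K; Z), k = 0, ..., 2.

Order the vertices as v_0 < v_1 < v_2 < v_3 < v_4 < v_5. Listing each simplex with vertices in this order, K has dimension 2 with simplices:

  0-simplices (6): [v_0], [v_1], [v_2], [v_3], [v_4], [v_5]
  1-simplices (12): [v_0,v_1], [v_0,v_2], [v_0,v_3], [v_0,v_4], [v_0,v_5], [v_1,v_2], [v_1,v_3], [v_1,v_5], [v_2,v_4], [v_2,v_5], [v_3,v_5], [v_4,v_5]
  2-simplices (6): [v_0,v_1,v_2], [v_0,v_1,v_3], [v_0,v_3,v_5], [v_0,v_4,v_5], [v_1,v_2,v_5], [v_2,v_4,v_5]

Hence C_0 ≅ Z^6, C_1 ≅ Z^12, C_2 ≅ Z^6.

Boundary ∂_1: C_1 → C_0 maps an edge to its endpoints' difference, ∂[p,q] = q − p.
As a 6×12 matrix over Z this has rank 5, with invariant factors (1,1,1,1,1).

Boundary ∂_2: C_2 → C_1 sends each 2-simplex [p,q,r] to [q,r] − [p,r] + [p,q]. For instance
  ∂[v_0,v_1,v_3] = [v_1,v_3] − [v_0,v_3] + [v_0,v_1],
  ∂[v_0,v_3,v_5] = [v_3,v_5] − [v_0,v_5] + [v_0,v_3].
As a 12×6 matrix over Z this has rank 6, with invariant factors (1,1,1,1,1,1).

From H_k ≅ ker(∂_k) / im(∂_{k+1}) we obtain:

  H_0: rank C_0 − rank ∂_1 = 6 − 5 = 1, and the invariant factors of ∂_1 are all 1, so H_0 = Z.
  H_1: rank ker ∂_1 − rank ∂_2 = (12 − 5) − 6 = 1, and the invariant factors of ∂_2 are all 1, so H_1 = Z.
  H_2: rank ker ∂_2 − rank ∂_3 = (6 − 6) − 0 = 0, and there is no ∂_3, so H_2 = 0.

H_0 ≅ Z,  H_1 ≅ Z,  H_2 = 0.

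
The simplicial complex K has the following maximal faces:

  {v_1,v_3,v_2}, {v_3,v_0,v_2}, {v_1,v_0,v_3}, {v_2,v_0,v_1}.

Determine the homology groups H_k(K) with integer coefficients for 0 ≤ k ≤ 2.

K has 4 vertices, 6 edges, 4 triangles.
rank ∂_0 = 0, rank ∂_1 = 3 ⇒ b_0 = 4 − 0 − 3 = 1; all invariant factors of ∂_1 are 1 so no torsion. So H_0 = Z.
rank ∂_1 = 3, rank ∂_2 = 3 ⇒ b_1 = 6 − 3 − 3 = 0; all invariant factors of ∂_2 are 1 so no torsion. So H_1 = 0.
rank ∂_2 = 3, rank ∂_3 = 0 ⇒ b_2 = 4 − 3 − 0 = 1. So H_2 = Z.

H_0 ≅ Z,  H_1 = 0,  H_2 ≅ Z.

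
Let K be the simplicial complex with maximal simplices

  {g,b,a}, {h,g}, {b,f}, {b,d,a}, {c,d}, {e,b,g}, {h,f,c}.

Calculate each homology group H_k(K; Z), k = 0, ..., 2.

Take the total order a < b < c < d < e < f < g < h on the vertex set. Then K (dimension 2) consists of the simplices:

  0-simplices (8): a, b, c, d, e, f, g, h
  1-simplices (13): ab, ad, ag, bd, be, bf, bg, cd, cf, ch, eg, fh, gh
  2-simplices (4): abd, abg, beg, cfh

so the chain groups are C_0 ≅ Z^8, C_1 ≅ Z^13, C_2 ≅ Z^4.

∂_1: C_1 → C_0 is given by ∂[p,q] = [q] − [p]. For instance
  ∂ag = g − a.
As a 8×13 matrix over Z this has rank 7, with invariant factors (1,1,1,1,1,1,1).

The boundary map ∂_2: C_2 → C_1 acts by ∂[p,q,r] = [q,r] − [p,r] + [p,q]. For instance
  ∂beg = eg − bg + be,
  ∂cfh = fh − ch + cf.
As a 13×4 matrix over Z this has rank 4, with invariant factors (1,1,1,1).

From H_k ≅ ker(∂_k) / im(∂_{k+1}) we obtain:

  H_0: rank C_0 − rank ∂_1 = 8 − 7 = 1, and the invariant factors of ∂_1 are all 1, so H_0 ≅ Z.
  H_1: rank ker ∂_1 − rank ∂_2 = (13 − 7) − 4 = 2, and the invariant factors of ∂_2 are all 1, so H_1 ≅ Z^2.
  H_2: rank ker ∂_2 − rank ∂_3 = (4 − 4) − 0 = 0, and there is no ∂_3, so H_2 ≅ 0.

H_0 = Z,  H_1 = Z^2,  H_2 = 0.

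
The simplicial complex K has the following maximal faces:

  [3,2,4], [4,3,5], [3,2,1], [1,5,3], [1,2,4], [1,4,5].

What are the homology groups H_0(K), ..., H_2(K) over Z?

We work with the vertex ordering 1 < 2 < 3 < 4 < 5. The simplices of K, each written with vertices in increasing order, are:

  0-simplices (5): [1], [2], [3], [4], [5]
  1-simplices (9): [1,2], [1,3], [1,4], [1,5], [2,3], [2,4], [3,4], [3,5], [4,5]
  2-simplices (6): [1,2,3], [1,2,4], [1,3,5], [1,4,5], [2,3,4], [3,4,5]

so the chain groups are C_0 ≅ Z^5, C_1 ≅ Z^9, C_2 ≅ Z^6.

The boundary map ∂_1: C_1 → C_0 maps an edge to its endpoints' difference, ∂[p,q] = q − p.
As a 5×9 matrix over Z this has rank 4, with invariant factors (1,1,1,1).

Boundary ∂_2: C_2 → C_1 maps a triangle to the signed sum of its edges. For instance
  ∂[1,3,5] = [3,5] − [1,5] + [1,3],
  ∂[1,2,3] = [2,3] − [1,3] + [1,2].
This gives a 9×6 integer matrix of rank 5; reducing to Smith normal form yields diagonal entries (1,1,1,1,1).

Now H_k = ker ∂_k / im ∂_{k+1}, so:

  H_0: rank C_0 − rank ∂_1 = 5 − 4 = 1, and the invariant factors of ∂_1 are all 1, so H_0 ≅ Z.
  H_1: rank ker ∂_1 − rank ∂_2 = (9 − 4) − 5 = 0, and the invariant factors of ∂_2 are all 1, so H_1 ≅ 0.
  H_2: rank ker ∂_2 − rank ∂_3 = (6 − 5) − 0 = 1, and there is no ∂_3, so H_2 ≅ Z.

As a check, the Euler characteristic is 5 − 9 + 6 = 2, which agrees with 1 − 0 + 1 = 2.
(K is a triangulation of the 2-sphere S^2.)

H_0 ≅ Z,  H_1 = 0,  H_2 ≅ Z.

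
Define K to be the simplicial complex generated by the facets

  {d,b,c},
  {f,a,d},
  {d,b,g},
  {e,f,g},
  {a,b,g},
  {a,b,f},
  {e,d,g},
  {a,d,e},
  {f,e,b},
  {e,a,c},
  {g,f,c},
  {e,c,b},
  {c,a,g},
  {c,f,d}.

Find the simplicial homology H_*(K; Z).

Take the total order a < b < c < d < e < f < g on the vertex set. Then K (dimension 2) consists of the simplices:

  0-simplices (7): a, b, c, d, e, f, g
  1-simplices (21): ab, ac, ad, ae, af, ag, bc, bd, be, bf, bg, cd, ce, cf, cg, de, df, dg, ef, eg, fg
  2-simplices (14): abf, abg, ace, acg, ade, adf, bcd, bce, bdg, bef, cdf, cfg, deg, efg

so the chain groups are C_0 ≅ Z^7, C_1 ≅ Z^21, C_2 ≅ Z^14.

∂_1: C_1 → C_0 is given by ∂[p,q] = [q] − [p].
As a 7×21 matrix over Z this has rank 6, with invariant factors (1,1,1,1,1,1).

Boundary ∂_2: C_2 → C_1 acts by ∂[p,q,r] = [q,r] − [p,r] + [p,q]. For instance
  ∂bef = ef − bf + be,
  ∂cfg = fg − cg + cf.
As a 21×14 matrix over Z this has rank 13, with invariant factors (1,1,1,1,1,1,1,1,1,1,1,1,1).

From H_k ≅ ker(∂_k) / im(∂_{k+1}) we obtain:

  H_0: rank C_0 − rank ∂_1 = 7 − 6 = 1, and the invariant factors of ∂_1 are all 1, so H_0 ≅ Z.
  H_1: rank ker ∂_1 − rank ∂_2 = (21 − 6) − 13 = 2, and the invariant factors of ∂_2 are all 1, so H_1 ≅ Z^2.
  H_2: rank ker ∂_2 − rank ∂_3 = (14 − 13) − 0 = 1, and there is no ∂_3, so H_2 ≅ Z.

As a check, the Euler characteristic is 7 − 21 + 14 = 0, which agrees with 1 − 2 + 1 = 0.
(K is a triangulation of the torus T^2.)

H_0 = Z,  H_1 = Z^2,  H_2 = Z.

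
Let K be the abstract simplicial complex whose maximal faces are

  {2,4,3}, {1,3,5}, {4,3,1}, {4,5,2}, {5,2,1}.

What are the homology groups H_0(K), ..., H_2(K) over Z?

Order the vertices as 1 < 2 < 3 < 4 < 5. Listing each simplex with vertices in this order, K has dimension 2 with simplices:

  0-simplices (5): [1], [2], [3], [4], [5]
  1-simplices (10): [1,2], [1,3], [1,4], [1,5], [2,3], [2,4], [2,5], [3,4], [3,5], [4,5]
  2-simplices (5): [1,2,5], [1,3,4], [1,3,5], [2,3,4], [2,4,5]

Hence C_0 ≅ Z^5, C_1 ≅ Z^10, C_2 ≅ Z^5.

The boundary map ∂_1: C_1 → C_0 maps an edge to its endpoints' difference, ∂[p,q] = q − p. For instance
  ∂[2,3] = [3] − [2].
This gives a 5×10 integer matrix of rank 4; reducing to Smith normal form yields diagonal entries (1,1,1,1).

∂_2: C_2 → C_1 sends each 2-simplex [p,q,r] to [q,r] − [p,r] + [p,q]. For instance
  ∂[1,2,5] = [2,5] − [1,5] + [1,2],
  ∂[2,3,4] = [3,4] − [2,4] + [2,3].
As a 10×5 matrix over Z this has rank 5, with invariant factors (1,1,1,1,1).

From H_k ≅ ker(∂_k) / im(∂_{k+1}) we obtain:

  H_0: rank C_0 − rank ∂_1 = 5 − 4 = 1, and the invariant factors of ∂_1 are all 1, so H_0 = Z.
  H_1: rank ker ∂_1 − rank ∂_2 = (10 − 4) − 5 = 1, and the invariant factors of ∂_2 are all 1, so H_1 = Z.
  H_2: rank ker ∂_2 − rank ∂_3 = (5 − 5) − 0 = 0, and there is no ∂_3, so H_2 = 0.

H_0 ≅ Z,  H_1 ≅ Z,  H_2 = 0.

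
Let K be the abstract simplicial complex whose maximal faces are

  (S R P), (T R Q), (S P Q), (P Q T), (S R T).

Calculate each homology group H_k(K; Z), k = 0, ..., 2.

H_0 ≅ Z,  H_1 ≅ Z,  H_2 = 0.

K has 5 vertices, 10 edges, 5 triangles.
rank ∂_0 = 0, rank ∂_1 = 4 ⇒ b_0 = 5 − 0 − 4 = 1; all invariant factors of ∂_1 are 1 so no torsion. So H_0 = Z.
rank ∂_1 = 4, rank ∂_2 = 5 ⇒ b_1 = 10 − 4 − 5 = 1; all invariant factors of ∂_2 are 1 so no torsion. So H_1 = Z.
rank ∂_2 = 5, rank ∂_3 = 0 ⇒ b_2 = 5 − 5 − 0 = 0. So H_2 = 0.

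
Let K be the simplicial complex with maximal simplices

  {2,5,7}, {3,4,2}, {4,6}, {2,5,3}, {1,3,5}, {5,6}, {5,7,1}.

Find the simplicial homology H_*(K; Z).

Order the vertices as 1 < 2 < 3 < 4 < 5 < 6 < 7. Listing each simplex with vertices in this order, K has dimension 2 with simplices:

  0-simplices (7): [1], [2], [3], [4], [5], [6], [7]
  1-simplices (12): [1,3], [1,5], [1,7], [2,3], [2,4], [2,5], [2,7], [3,4], [3,5], [4,6], [5,6], [5,7]
  2-simplices (5): [1,3,5], [1,5,7], [2,3,4], [2,3,5], [2,5,7]

so the chain groups are C_0 ≅ Z^7, C_1 ≅ Z^12, C_2 ≅ Z^5.

The boundary map ∂_1: C_1 → C_0 maps an edge to its endpoints' difference, ∂[p,q] = q − p. For instance
  ∂[2,7] = [7] − [2].
As a 7×12 matrix over Z this has rank 6, with invariant factors (1,1,1,1,1,1).

Boundary ∂_2: C_2 → C_1 sends each 2-simplex [p,q,r] to [q,r] − [p,r] + [p,q]. For instance
  ∂[2,3,4] = [3,4] − [2,4] + [2,3],
  ∂[2,3,5] = [3,5] − [2,5] + [2,3].
The resulting 12×5 matrix has rank 5, and its Smith normal form has invariant factors (1,1,1,1,1).

Reading off H_k = ker ∂_k / im ∂_{k+1}:

  H_0: rank C_0 − rank ∂_1 = 7 − 6 = 1, and the invariant factors of ∂_1 are all 1, so H_0 ≅ Z.
  H_1: rank ker ∂_1 − rank ∂_2 = (12 − 6) − 5 = 1, and the invariant factors of ∂_2 are all 1, so H_1 ≅ Z.
  H_2: rank ker ∂_2 − rank ∂_3 = (5 − 5) − 0 = 0, and there is no ∂_3, so H_2 ≅ 0.

H_0 ≅ Z,  H_1 ≅ Z,  H_2 = 0.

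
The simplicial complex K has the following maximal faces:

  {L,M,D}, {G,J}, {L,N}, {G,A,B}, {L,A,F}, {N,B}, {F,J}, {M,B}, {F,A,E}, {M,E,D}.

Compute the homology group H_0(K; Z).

H_0 = Z.

We work with the vertex ordering A < B < D < E < F < G < J < L < M < N. The simplices of K, each written with vertices in increasing order, are:

  0-simplices (10): A, B, D, E, F, G, J, L, M, N
  1-simplices (18): AB, AE, AF, AG, AL, BG, BM, BN, DE, DL, DM, EF, EM, FJ, FL, GJ, LM, LN
  2-simplices (5): ABG, AEF, AFL, DEM, DLM

Hence C_0 ≅ Z^10, C_1 ≅ Z^18, C_2 ≅ Z^5.

The boundary map ∂_1: C_1 → C_0 is given by ∂[p,q] = [q] − [p]. For instance
  ∂BM = M − B.
This gives a 10×18 integer matrix of rank 9; reducing to Smith normal form yields diagonal entries (1,1,1,1,1,1,1,1,1).

∂_2: C_2 → C_1 maps a triangle to the signed sum of its edges. For instance
  ∂AFL = FL − AL + AF,
  ∂AEF = EF − AF + AE.
The 18×5 boundary matrix has rank 5 and Smith normal form diag(1,1,1,1,1).

Reading off H_k = ker ∂_k / im ∂_{k+1}:

  H_0: rank C_0 − rank ∂_1 = 10 − 9 = 1, and the invariant factors of ∂_1 are all 1, so H_0 = Z.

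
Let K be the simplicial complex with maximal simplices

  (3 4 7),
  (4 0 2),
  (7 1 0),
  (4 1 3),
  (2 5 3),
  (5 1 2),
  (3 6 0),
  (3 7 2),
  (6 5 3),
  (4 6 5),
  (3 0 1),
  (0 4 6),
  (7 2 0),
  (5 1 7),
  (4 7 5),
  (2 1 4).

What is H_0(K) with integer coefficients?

Order the vertices as 0 < 1 < 2 < 3 < 4 < 5 < 6 < 7. Listing each simplex with vertices in this order, K has dimension 2 with simplices:

  0-simplices (8): [0], [1], [2], [3], [4], [5], [6], [7]
  1-simplices (24): (24 of them)
  2-simplices (16): [0,1,3], [0,1,7], [0,2,4], [0,2,7], [0,3,6], [0,4,6], [1,2,4], [1,2,5], [1,3,4], [1,5,7], [2,3,5], [2,3,7], [3,4,7], [3,5,6], [4,5,6], [4,5,7]

so the chain groups are C_0 ≅ Z^8, C_1 ≅ Z^24, C_2 ≅ Z^16.

Boundary ∂_1: C_1 → C_0 is given by ∂[p,q] = [q] − [p].
The 8×24 boundary matrix has rank 7 and Smith normal form diag(1,1,1,1,1,1,1).

∂_2: C_2 → C_1 maps a triangle to the signed sum of its edges. For instance
  ∂[2,3,7] = [3,7] − [2,7] + [2,3],
  ∂[4,5,6] = [5,6] − [4,6] + [4,5].
This gives a 24×16 integer matrix of rank 15; reducing to Smith normal form yields diagonal entries (1,1,1,1,1,1,1,1,1,1,1,1,1,1,1).

Computing H_k = (kernel of ∂_k) / (image of ∂_{k+1}):

  H_0: rank C_0 − rank ∂_1 = 8 − 7 = 1, and the invariant factors of ∂_1 are all 1, so H_0 = Z.

H_0 ≅ Z.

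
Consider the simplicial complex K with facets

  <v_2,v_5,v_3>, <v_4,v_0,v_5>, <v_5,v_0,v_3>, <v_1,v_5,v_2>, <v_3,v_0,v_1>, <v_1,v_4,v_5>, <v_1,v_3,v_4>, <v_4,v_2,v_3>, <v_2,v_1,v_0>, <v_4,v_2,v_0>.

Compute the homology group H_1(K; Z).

We work with the vertex ordering v_0 < v_1 < v_2 < v_3 < v_4 < v_5. The simplices of K, each written with vertices in increasing order, are:

  0-simplices (6): [v_0], [v_1], [v_2], [v_3], [v_4], [v_5]
  1-simplices (15): (15 of them)
  2-simplices (10): [v_0,v_1,v_2], [v_0,v_1,v_3], [v_0,v_2,v_4], [v_0,v_3,v_5], [v_0,v_4,v_5], [v_1,v_2,v_5], [v_1,v_3,v_4], [v_1,v_4,v_5], [v_2,v_3,v_4], [v_2,v_3,v_5]

giving chain groups C_0 ≅ Z^6, C_1 ≅ Z^15, C_2 ≅ Z^10.

Boundary ∂_1: C_1 → C_0 is given by ∂[p,q] = [q] − [p]. For instance
  ∂[v_1,v_4] = [v_4] − [v_1].
The resulting 6×15 matrix has rank 5, and its Smith normal form has invariant factors (1,1,1,1,1).

∂_2: C_2 → C_1 maps a triangle to the signed sum of its edges. For instance
  ∂[v_2,v_3,v_4] = [v_3,v_4] − [v_2,v_4] + [v_2,v_3],
  ∂[v_0,v_3,v_5] = [v_3,v_5] − [v_0,v_5] + [v_0,v_3].
The 15×10 boundary matrix has rank 10 and Smith normal form diag(1,1,1,1,1,1,1,1,1,2).

Computing H_k = (kernel of ∂_k) / (image of ∂_{k+1}):

  H_1: rank ker ∂_1 − rank ∂_2 = (15 − 5) − 10 = 0, and ∂_2 has invariant factor 2 > 1, so H_1 = Z/2Z.

(K is a triangulation of the real projective plane RP^2.)

H_1 = Z/2Z.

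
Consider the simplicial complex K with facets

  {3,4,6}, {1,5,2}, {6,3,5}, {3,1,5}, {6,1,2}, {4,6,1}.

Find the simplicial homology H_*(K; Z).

H_0 ≅ Z,  H_1 ≅ Z,  H_2 = 0.

Take the total order 1 < 2 < 3 < 4 < 5 < 6 on the vertex set. Then K (dimension 2) consists of the simplices:

  0-simplices (6): [1], [2], [3], [4], [5], [6]
  1-simplices (12): [1,2], [1,3], [1,4], [1,5], [1,6], [2,5], [2,6], [3,4], [3,5], [3,6], [4,6], [5,6]
  2-simplices (6): [1,2,5], [1,2,6], [1,3,5], [1,4,6], [3,4,6], [3,5,6]

Hence C_0 ≅ Z^6, C_1 ≅ Z^12, C_2 ≅ Z^6.

Boundary ∂_1: C_1 → C_0 is given by ∂[p,q] = [q] − [p].
This gives a 6×12 integer matrix of rank 5; reducing to Smith normal form yields diagonal entries (1,1,1,1,1).

The boundary map ∂_2: C_2 → C_1 sends each 2-simplex [p,q,r] to [q,r] − [p,r] + [p,q]. For instance
  ∂[1,4,6] = [4,6] − [1,6] + [1,4],
  ∂[3,4,6] = [4,6] − [3,6] + [3,4].
The resulting 12×6 matrix has rank 6, and its Smith normal form has invariant factors (1,1,1,1,1,1).

Computing H_k = (kernel of ∂_k) / (image of ∂_{k+1}):

  H_0: rank C_0 − rank ∂_1 = 6 − 5 = 1, and the invariant factors of ∂_1 are all 1, so H_0 = Z.
  H_1: rank ker ∂_1 − rank ∂_2 = (12 − 5) − 6 = 1, and the invariant factors of ∂_2 are all 1, so H_1 = Z.
  H_2: rank ker ∂_2 − rank ∂_3 = (6 − 6) − 0 = 0, and there is no ∂_3, so H_2 = 0.

As a check, the Euler characteristic is 6 − 12 + 6 = 0, which agrees with 1 − 1 + 0 = 0.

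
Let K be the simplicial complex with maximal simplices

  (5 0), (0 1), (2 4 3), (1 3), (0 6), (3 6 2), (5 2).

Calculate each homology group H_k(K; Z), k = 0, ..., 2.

Fix the vertex order 0 < 1 < 2 < 3 < 4 < 5 < 6 and write every simplex with vertices in increasing order. Then dim K = 2 and the simplices of K are:

  0-simplices (7): [0], [1], [2], [3], [4], [5], [6]
  1-simplices (10): [0,1], [0,5], [0,6], [1,3], [2,3], [2,4], [2,5], [2,6], [3,4], [3,6]
  2-simplices (2): [2,3,4], [2,3,6]

giving chain groups C_0 ≅ Z^7, C_1 ≅ Z^10, C_2 ≅ Z^2.

Boundary ∂_1: C_1 → C_0 sends each edge [p,q] (with p < q) to q − p.
This gives a 7×10 integer matrix of rank 6; reducing to Smith normal form yields diagonal entries (1,1,1,1,1,1).

Boundary ∂_2: C_2 → C_1 acts by ∂[p,q,r] = [q,r] − [p,r] + [p,q]. For instance
  ∂[2,3,4] = [3,4] − [2,4] + [2,3],
  ∂[2,3,6] = [3,6] − [2,6] + [2,3].
This gives a 10×2 integer matrix of rank 2; reducing to Smith normal form yields diagonal entries (1,1).

Reading off H_k = ker ∂_k / im ∂_{k+1}:

  H_0: rank C_0 − rank ∂_1 = 7 − 6 = 1, and the invariant factors of ∂_1 are all 1, so H_0 ≅ Z.
  H_1: rank ker ∂_1 − rank ∂_2 = (10 − 6) − 2 = 2, and the invariant factors of ∂_2 are all 1, so H_1 ≅ Z^2.
  H_2: rank ker ∂_2 − rank ∂_3 = (2 − 2) − 0 = 0, and there is no ∂_3, so H_2 ≅ 0.

As a check, the Euler characteristic is 7 − 10 + 2 = -1, which agrees with 1 − 2 + 0 = -1.

H_0 ≅ Z,  H_1 ≅ Z^2,  H_2 = 0.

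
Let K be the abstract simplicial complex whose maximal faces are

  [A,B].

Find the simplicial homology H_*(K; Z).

H_0 = Z,  H_1 = 0.

Fix the vertex order A < B and write every simplex with vertices in increasing order. Then dim K = 1 and the simplices of K are:

  0-simplices (2): A, B
  1-simplices (1): AB

so the chain groups are C_0 ≅ Z^2, C_1 ≅ Z^1.

∂_1: C_1 → C_0 is given by ∂[p,q] = [q] − [p]. For instance
  ∂AB = B − A.
As a 2×1 matrix over Z this has rank 1, with invariant factors (1).

Now H_k = ker ∂_k / im ∂_{k+1}, so:

  H_0: rank C_0 − rank ∂_1 = 2 − 1 = 1, and the invariant factors of ∂_1 are all 1, so H_0 = Z.
  H_1: rank ker ∂_1 − rank ∂_2 = (1 − 1) − 0 = 0, and there is no ∂_2, so H_1 = 0.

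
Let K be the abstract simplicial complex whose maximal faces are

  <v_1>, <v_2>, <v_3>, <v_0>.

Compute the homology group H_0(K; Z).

We work with the vertex ordering v_0 < v_1 < v_2 < v_3. The simplices of K, each written with vertices in increasing order, are:

  0-simplices (4): [v_0], [v_1], [v_2], [v_3]

Hence C_0 ≅ Z^4.

Reading off H_k = ker ∂_k / im ∂_{k+1}:

  H_0: rank C_0 − rank ∂_1 = 4 − 0 = 4, and there is no ∂_1, so H_0 = Z^4.

H_0 ≅ Z^4.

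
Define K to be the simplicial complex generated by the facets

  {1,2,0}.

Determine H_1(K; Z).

We work with the vertex ordering 0 < 1 < 2. The simplices of K, each written with vertices in increasing order, are:

  0-simplices (3): [0], [1], [2]
  1-simplices (3): [0,1], [0,2], [1,2]
  2-simplices (1): [0,1,2]

Hence C_0 ≅ Z^3, C_1 ≅ Z^3, C_2 ≅ Z^1.

∂_1: C_1 → C_0 is given by ∂[p,q] = [q] − [p].
As a 3×3 matrix over Z this has rank 2, with invariant factors (1,1).

∂_2: C_2 → C_1 acts by ∂[p,q,r] = [q,r] − [p,r] + [p,q]. For instance
  ∂[0,1,2] = [1,2] − [0,2] + [0,1].
The resulting 3×1 matrix has rank 1, and its Smith normal form has invariant factors (1).

Reading off H_k = ker ∂_k / im ∂_{k+1}:

  H_1: rank ker ∂_1 − rank ∂_2 = (3 − 2) − 1 = 0, and the invariant factors of ∂_2 are all 1, so H_1 = 0.

H_1 ≅ 0.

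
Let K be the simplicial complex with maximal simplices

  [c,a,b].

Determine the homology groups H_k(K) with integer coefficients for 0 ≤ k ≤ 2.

We work with the vertex ordering a < b < c. The simplices of K, each written with vertices in increasing order, are:

  0-simplices (3): a, b, c
  1-simplices (3): ab, ac, bc
  2-simplices (1): abc

Hence C_0 ≅ Z^3, C_1 ≅ Z^3, C_2 ≅ Z^1.

∂_1: C_1 → C_0 sends each edge [p,q] (with p < q) to q − p. For instance
  ∂ab = b − a.
The resulting 3×3 matrix has rank 2, and its Smith normal form has invariant factors (1,1).

Boundary ∂_2: C_2 → C_1 maps a triangle to the signed sum of its edges. For instance
  ∂abc = bc − ac + ab.
As a 3×1 matrix over Z this has rank 1, with invariant factors (1).

From H_k ≅ ker(∂_k) / im(∂_{k+1}) we obtain:

  H_0: rank C_0 − rank ∂_1 = 3 − 2 = 1, and the invariant factors of ∂_1 are all 1, so H_0 = Z.
  H_1: rank ker ∂_1 − rank ∂_2 = (3 − 2) − 1 = 0, and the invariant factors of ∂_2 are all 1, so H_1 = 0.
  H_2: rank ker ∂_2 − rank ∂_3 = (1 − 1) − 0 = 0, and there is no ∂_3, so H_2 = 0.

H_0 = Z,  H_1 = 0,  H_2 = 0.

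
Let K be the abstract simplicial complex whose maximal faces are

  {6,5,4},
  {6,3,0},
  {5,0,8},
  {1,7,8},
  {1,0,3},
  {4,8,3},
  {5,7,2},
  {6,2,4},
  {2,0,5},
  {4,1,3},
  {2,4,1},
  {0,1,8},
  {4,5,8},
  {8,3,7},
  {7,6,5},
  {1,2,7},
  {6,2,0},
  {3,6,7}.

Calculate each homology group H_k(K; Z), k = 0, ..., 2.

H_0 = Z,  H_1 = Z ⊕ Z/2,  H_2 = 0.

Take the total order 0 < 1 < 2 < 3 < 4 < 5 < 6 < 7 < 8 on the vertex set. Then K (dimension 2) consists of the simplices:

  0-simplices (9): [0], [1], [2], [3], [4], [5], [6], [7], [8]
  1-simplices (27): (27 of them)
  2-simplices (18): [0,1,3], [0,1,8], [0,2,5], [0,2,6], [0,3,6], [0,5,8], [1,2,4], [1,2,7], [1,3,4], [1,7,8], [2,4,6], [2,5,7], [3,4,8], [3,6,7], [3,7,8], [4,5,6], [4,5,8], [5,6,7]

giving chain groups C_0 ≅ Z^9, C_1 ≅ Z^27, C_2 ≅ Z^18.

∂_1: C_1 → C_0 sends each edge [p,q] (with p < q) to q − p.
This gives a 9×27 integer matrix of rank 8; reducing to Smith normal form yields diagonal entries (1,1,1,1,1,1,1,1).

Boundary ∂_2: C_2 → C_1 acts by ∂[p,q,r] = [q,r] − [p,r] + [p,q]. For instance
  ∂[1,2,7] = [2,7] − [1,7] + [1,2],
  ∂[1,2,4] = [2,4] − [1,4] + [1,2].
The 27×18 boundary matrix has rank 18 and Smith normal form diag(1,1,1,1,1,1,1,1,1,1,1,1,1,1,1,1,1,2).

Now H_k = ker ∂_k / im ∂_{k+1}, so:

  H_0: rank C_0 − rank ∂_1 = 9 − 8 = 1, and the invariant factors of ∂_1 are all 1, so H_0 = Z.
  H_1: rank ker ∂_1 − rank ∂_2 = (27 − 8) − 18 = 1, and ∂_2 has invariant factor 2 > 1, so H_1 = Z ⊕ Z/2.
  H_2: rank ker ∂_2 − rank ∂_3 = (18 − 18) − 0 = 0, and there is no ∂_3, so H_2 = 0.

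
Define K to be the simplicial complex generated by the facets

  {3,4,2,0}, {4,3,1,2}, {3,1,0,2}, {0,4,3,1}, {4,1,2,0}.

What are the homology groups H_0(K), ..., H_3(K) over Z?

We work with the vertex ordering 0 < 1 < 2 < 3 < 4. The simplices of K, each written with vertices in increasing order, are:

  0-simplices (5): [0], [1], [2], [3], [4]
  1-simplices (10): [0,1], [0,2], [0,3], [0,4], [1,2], [1,3], [1,4], [2,3], [2,4], [3,4]
  2-simplices (10): [0,1,2], [0,1,3], [0,1,4], [0,2,3], [0,2,4], [0,3,4], [1,2,3], [1,2,4], [1,3,4], [2,3,4]
  3-simplices (5): [0,1,2,3], [0,1,2,4], [0,1,3,4], [0,2,3,4], [1,2,3,4]

giving chain groups C_0 ≅ Z^5, C_1 ≅ Z^10, C_2 ≅ Z^10, C_3 ≅ Z^5.

Boundary ∂_1: C_1 → C_0 maps an edge to its endpoints' difference, ∂[p,q] = q − p.
The 5×10 boundary matrix has rank 4 and Smith normal form diag(1,1,1,1).

∂_2: C_2 → C_1 maps a triangle to the signed sum of its edges. For instance
  ∂[0,1,2] = [1,2] − [0,2] + [0,1],
  ∂[0,1,4] = [1,4] − [0,4] + [0,1].
This gives a 10×10 integer matrix of rank 6; reducing to Smith normal form yields diagonal entries (1,1,1,1,1,1).

The boundary map ∂_3: C_3 → C_2 sends each 3-simplex σ to the alternating sum Σ_i (−1)^i (σ with its i-th vertex removed). For instance
  ∂[0,1,3,4] = [1,3,4] − [0,3,4] + [0,1,4] − [0,1,3],
  ∂[0,1,2,4] = [1,2,4] − [0,2,4] + [0,1,4] − [0,1,2].
The 10×5 boundary matrix has rank 4 and Smith normal form diag(1,1,1,1).

Reading off H_k = ker ∂_k / im ∂_{k+1}:

  H_0: rank C_0 − rank ∂_1 = 5 − 4 = 1, and the invariant factors of ∂_1 are all 1, so H_0 = Z.
  H_1: rank ker ∂_1 − rank ∂_2 = (10 − 4) − 6 = 0, and the invariant factors of ∂_2 are all 1, so H_1 = 0.
  H_2: rank ker ∂_2 − rank ∂_3 = (10 − 6) − 4 = 0, and the invariant factors of ∂_3 are all 1, so H_2 = 0.
  H_3: rank ker ∂_3 − rank ∂_4 = (5 − 4) − 0 = 1, and there is no ∂_4, so H_3 = Z.

(K is a triangulation of the 3-sphere S^3.)

H_0 ≅ Z,  H_1 = 0,  H_2 = 0,  H_3 ≅ Z.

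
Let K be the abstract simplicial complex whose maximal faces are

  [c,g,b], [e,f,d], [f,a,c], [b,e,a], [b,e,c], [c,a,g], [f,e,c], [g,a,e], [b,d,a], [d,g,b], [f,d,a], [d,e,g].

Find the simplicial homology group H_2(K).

We work with the vertex ordering a < b < c < d < e < f < g. The simplices of K, each written with vertices in increasing order, are:

  0-simplices (7): a, b, c, d, e, f, g
  1-simplices (18): ab, ac, ad, ae, af, ag, bc, bd, be, bg, ce, cf, cg, de, df, dg, ef, eg
  2-simplices (12): abd, abe, acf, acg, adf, aeg, bce, bcg, bdg, cef, def, deg

so the chain groups are C_0 ≅ Z^7, C_1 ≅ Z^18, C_2 ≅ Z^12.

The boundary map ∂_1: C_1 → C_0 is given by ∂[p,q] = [q] − [p]. For instance
  ∂bg = g − b.
As a 7×18 matrix over Z this has rank 6, with invariant factors (1,1,1,1,1,1).

∂_2: C_2 → C_1 acts by ∂[p,q,r] = [q,r] − [p,r] + [p,q]. For instance
  ∂cef = ef − cf + ce,
  ∂acg = cg − ag + ac.
The resulting 18×12 matrix has rank 12, and its Smith normal form has invariant factors (1,1,1,1,1,1,1,1,1,1,1,2).

Now H_k = ker ∂_k / im ∂_{k+1}, so:

  H_2: rank ker ∂_2 − rank ∂_3 = (12 − 12) − 0 = 0, and there is no ∂_3, so H_2 = 0.

(K is a triangulation of the real projective plane RP^2.)

H_2 ≅ 0.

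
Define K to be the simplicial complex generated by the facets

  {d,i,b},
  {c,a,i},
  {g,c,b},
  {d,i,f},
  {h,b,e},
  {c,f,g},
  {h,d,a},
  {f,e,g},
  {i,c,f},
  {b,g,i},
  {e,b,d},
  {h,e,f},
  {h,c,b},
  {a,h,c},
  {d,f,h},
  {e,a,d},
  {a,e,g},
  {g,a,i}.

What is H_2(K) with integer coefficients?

H_2 ≅ 0.

We work with the vertex ordering a < b < c < d < e < f < g < h < i. The simplices of K, each written with vertices in increasing order, are:

  0-simplices (9): a, b, c, d, e, f, g, h, i
  1-simplices (27): ac, ad, ae, ag, ah, ai, bc, bd, be, bg, bh, bi, cf, cg, ch, ci, de, df, dh, di, ef, eg, eh, fg, fh, fi, gi
  2-simplices (18): ach, aci, ade, adh, aeg, agi, bcg, bch, bde, bdi, beh, bgi, cfg, cfi, dfh, dfi, efg, efh

so the chain groups are C_0 ≅ Z^9, C_1 ≅ Z^27, C_2 ≅ Z^18.

Boundary ∂_1: C_1 → C_0 sends each edge [p,q] (with p < q) to q − p.
As a 9×27 matrix over Z this has rank 8, with invariant factors (1,1,1,1,1,1,1,1).

Boundary ∂_2: C_2 → C_1 sends each 2-simplex [p,q,r] to [q,r] − [p,r] + [p,q]. For instance
  ∂adh = dh − ah + ad,
  ∂bdi = di − bi + bd.
The 27×18 boundary matrix has rank 18 and Smith normal form diag(1,1,1,1,1,1,1,1,1,1,1,1,1,1,1,1,1,2).

Computing H_k = (kernel of ∂_k) / (image of ∂_{k+1}):

  H_2: rank ker ∂_2 − rank ∂_3 = (18 − 18) − 0 = 0, and there is no ∂_3, so H_2 = 0.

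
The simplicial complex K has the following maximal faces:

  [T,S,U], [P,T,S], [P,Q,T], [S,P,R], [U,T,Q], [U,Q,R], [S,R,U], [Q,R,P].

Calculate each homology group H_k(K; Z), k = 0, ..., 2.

We work with the vertex ordering P < Q < R < S < T < U. The simplices of K, each written with vertices in increasing order, are:

  0-simplices (6): P, Q, R, S, T, U
  1-simplices (12): PQ, PR, PS, PT, QR, QT, QU, RS, RU, ST, SU, TU
  2-simplices (8): PQR, PQT, PRS, PST, QRU, QTU, RSU, STU

giving chain groups C_0 ≅ Z^6, C_1 ≅ Z^12, C_2 ≅ Z^8.

Boundary ∂_1: C_1 → C_0 maps an edge to its endpoints' difference, ∂[p,q] = q − p. For instance
  ∂PQ = Q − P.
The 6×12 boundary matrix has rank 5 and Smith normal form diag(1,1,1,1,1).

The boundary map ∂_2: C_2 → C_1 acts by ∂[p,q,r] = [q,r] − [p,r] + [p,q]. For instance
  ∂RSU = SU − RU + RS,
  ∂PRS = RS − PS + PR.
The 12×8 boundary matrix has rank 7 and Smith normal form diag(1,1,1,1,1,1,1).

Now H_k = ker ∂_k / im ∂_{k+1}, so:

  H_0: rank C_0 − rank ∂_1 = 6 − 5 = 1, and the invariant factors of ∂_1 are all 1, so H_0 ≅ Z.
  H_1: rank ker ∂_1 − rank ∂_2 = (12 − 5) − 7 = 0, and the invariant factors of ∂_2 are all 1, so H_1 ≅ 0.
  H_2: rank ker ∂_2 − rank ∂_3 = (8 − 7) − 0 = 1, and there is no ∂_3, so H_2 ≅ Z.

H_0 = Z,  H_1 = 0,  H_2 = Z.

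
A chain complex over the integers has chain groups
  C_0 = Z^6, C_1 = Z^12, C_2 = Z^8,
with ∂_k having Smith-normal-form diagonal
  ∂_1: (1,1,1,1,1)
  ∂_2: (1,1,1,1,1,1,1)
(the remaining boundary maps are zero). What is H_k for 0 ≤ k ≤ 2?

H_0: b_0 = 6 − 0 − 5 = 1; torsion from ∂_1 factors > 1: none. So H_0 = Z.
H_1: b_1 = 12 − 5 − 7 = 0; torsion from ∂_2 factors > 1: none. So H_1 = 0.
H_2: b_2 = 8 − 7 − 0 = 1; torsion from ∂_3 factors > 1: none. So H_2 = Z.

H_0 = Z,  H_1 = 0,  H_2 = Z.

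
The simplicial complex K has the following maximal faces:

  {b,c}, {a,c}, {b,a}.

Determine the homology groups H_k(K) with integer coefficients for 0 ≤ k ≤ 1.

K has 3 vertices, 3 edges.
rank ∂_0 = 0, rank ∂_1 = 2 ⇒ b_0 = 3 − 0 − 2 = 1; all invariant factors of ∂_1 are 1 so no torsion. So H_0 ≅ Z.
rank ∂_1 = 2, rank ∂_2 = 0 ⇒ b_1 = 3 − 2 − 0 = 1. So H_1 ≅ Z.

H_0 = Z,  H_1 = Z.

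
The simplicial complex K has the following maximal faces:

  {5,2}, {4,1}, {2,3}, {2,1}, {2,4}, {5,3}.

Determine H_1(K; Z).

Take the total order 1 < 2 < 3 < 4 < 5 on the vertex set. Then K (dimension 1) consists of the simplices:

  0-simplices (5): [1], [2], [3], [4], [5]
  1-simplices (6): [1,2], [1,4], [2,3], [2,4], [2,5], [3,5]

so the chain groups are C_0 ≅ Z^5, C_1 ≅ Z^6.

∂_1: C_1 → C_0 maps an edge to its endpoints' difference, ∂[p,q] = q − p.
The 5×6 boundary matrix has rank 4 and Smith normal form diag(1,1,1,1).

Now H_k = ker ∂_k / im ∂_{k+1}, so:

  H_1: rank ker ∂_1 − rank ∂_2 = (6 − 4) − 0 = 2, and there is no ∂_2, so H_1 = Z^2.

H_1 ≅ Z^2.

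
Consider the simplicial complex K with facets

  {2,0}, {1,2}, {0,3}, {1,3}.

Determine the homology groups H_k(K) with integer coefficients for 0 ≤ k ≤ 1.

Fix the vertex order 0 < 1 < 2 < 3 and write every simplex with vertices in increasing order. Then dim K = 1 and the simplices of K are:

  0-simplices (4): [0], [1], [2], [3]
  1-simplices (4): [0,2], [0,3], [1,2], [1,3]

Hence C_0 ≅ Z^4, C_1 ≅ Z^4.

The boundary map ∂_1: C_1 → C_0 sends each edge [p,q] (with p < q) to q − p. For instance
  ∂[1,2] = [2] − [1].
The resulting 4×4 matrix has rank 3, and its Smith normal form has invariant factors (1,1,1).

Now H_k = ker ∂_k / im ∂_{k+1}, so:

  H_0: rank C_0 − rank ∂_1 = 4 − 3 = 1, and the invariant factors of ∂_1 are all 1, so H_0 = Z.
  H_1: rank ker ∂_1 − rank ∂_2 = (4 − 3) − 0 = 1, and there is no ∂_2, so H_1 = Z.

H_0 = Z,  H_1 = Z.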